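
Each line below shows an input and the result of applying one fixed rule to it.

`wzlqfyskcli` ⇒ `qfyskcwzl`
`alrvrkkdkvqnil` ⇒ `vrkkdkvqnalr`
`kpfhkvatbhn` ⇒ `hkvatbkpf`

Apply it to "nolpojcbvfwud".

pojcbvfwnol

In each case the input is transformed by: delete the last 2 characters, then move the first 3 characters to the end (rotate left by 3).
For "nolpojcbvfwud" the result is "pojcbvfwnol".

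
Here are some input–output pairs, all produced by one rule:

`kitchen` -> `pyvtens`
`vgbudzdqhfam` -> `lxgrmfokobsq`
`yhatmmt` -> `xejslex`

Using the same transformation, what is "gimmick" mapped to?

nvrtxxt

The pattern: shift every letter 11 places forward in the alphabet (wrapping around), then move the last 2 characters to the front (rotate right by 2).
"gimmick" → "rtxxtnv" → "nvrtxxt".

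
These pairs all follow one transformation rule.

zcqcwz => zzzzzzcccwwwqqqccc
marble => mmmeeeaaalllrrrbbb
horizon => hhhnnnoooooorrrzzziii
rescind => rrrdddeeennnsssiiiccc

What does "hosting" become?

hhhgggooonnnsssiiittt

Rule — take characters alternately from the front and the back (1st, last, 2nd, 2nd-last, ...), then repeat every character 3 times.
For "hosting" the result is "hhhgggooonnnsssiiittt".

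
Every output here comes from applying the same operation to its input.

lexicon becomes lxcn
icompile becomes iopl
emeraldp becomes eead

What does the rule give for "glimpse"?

gipe

The rule is to keep every other character starting from the first (positions 1st, 3rd, 5th, ...).
For "glimpse" the result is "gipe".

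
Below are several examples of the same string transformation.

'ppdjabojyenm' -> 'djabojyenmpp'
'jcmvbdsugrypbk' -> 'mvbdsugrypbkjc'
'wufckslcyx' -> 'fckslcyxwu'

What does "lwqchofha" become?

qchofhalw

The pattern: move the first 2 characters to the end (rotate left by 2).
"lwqchofha" → "qchofhalw".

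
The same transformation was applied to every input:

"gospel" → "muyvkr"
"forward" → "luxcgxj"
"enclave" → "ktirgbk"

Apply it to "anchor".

The rule is to shift every letter 6 places forward in the alphabet (wrapping around).
Doing the same to "anchor": "gtinux".

gtinux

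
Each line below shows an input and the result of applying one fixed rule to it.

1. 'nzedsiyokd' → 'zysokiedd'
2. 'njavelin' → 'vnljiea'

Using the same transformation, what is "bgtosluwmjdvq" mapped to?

Each output is the input with this applied: delete the first character, then sort the characters into reverse alphabetical order.
On "bgtosluwmjdvq": the first step gives "gtosluwmjdvq", and the second then gives "wvutsqomljgd".

wvutsqomljgd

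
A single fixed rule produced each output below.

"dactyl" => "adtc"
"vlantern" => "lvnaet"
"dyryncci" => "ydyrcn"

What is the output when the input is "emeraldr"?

merela

Looking at the pairs, the operation is to swap each adjacent pair of characters (1↔2, 3↔4, ...), then delete the last 2 characters.
Starting from "emeraldr": after the first operation, "merelard"; after the second, "merela".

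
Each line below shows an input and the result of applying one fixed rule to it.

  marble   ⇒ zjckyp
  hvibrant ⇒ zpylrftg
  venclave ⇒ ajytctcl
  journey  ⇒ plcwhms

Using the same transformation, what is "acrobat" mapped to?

mzyryap

The transformation: shift every letter 2 places backward in the alphabet (wrapping around), then move the first 3 characters to the end (rotate left by 3).
For "acrobat", step one produces "yapmzyr"; step two turns that into "mzyryap".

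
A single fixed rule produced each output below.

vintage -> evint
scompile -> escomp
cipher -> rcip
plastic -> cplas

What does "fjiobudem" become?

The rule is to move the last 3 characters to the front (rotate right by 3), then delete the first 2 characters.
For "fjiobudem", step one produces "demfjiobu"; step two turns that into "mfjiobu".
(Check on "plastic": → "ticplas" → "cplas" ✓)

mfjiobu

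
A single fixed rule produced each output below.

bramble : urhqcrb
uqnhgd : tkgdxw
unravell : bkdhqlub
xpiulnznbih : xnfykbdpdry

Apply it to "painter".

hfqydju

The rule is to move the last character to the front, then shift every letter 10 places backward in the alphabet (wrapping around).
Applying both steps to "painter": "rpainte", then "hfqydju".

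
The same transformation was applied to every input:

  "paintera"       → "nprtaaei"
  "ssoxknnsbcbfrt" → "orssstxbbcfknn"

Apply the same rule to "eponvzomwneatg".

ooptvwzaeegmnn

The rule is to sort the characters into alphabetical order, then swap the front and back halves of the string.
"eponvzomwneatg" → "aeegmnnooptvwz" → "ooptvwzaeegmnn".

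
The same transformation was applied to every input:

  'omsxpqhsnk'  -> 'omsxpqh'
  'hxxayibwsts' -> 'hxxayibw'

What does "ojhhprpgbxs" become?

The rule is to delete the last 3 characters.
Doing the same to "ojhhprpgbxs": "ojhhprpg".

ojhhprpg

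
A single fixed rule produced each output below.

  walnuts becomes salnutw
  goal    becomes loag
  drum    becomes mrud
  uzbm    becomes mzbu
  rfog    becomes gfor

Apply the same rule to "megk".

Looking at the pairs, the operation is to swap the first and last characters.
On "megk" that produces "kegm".

kegm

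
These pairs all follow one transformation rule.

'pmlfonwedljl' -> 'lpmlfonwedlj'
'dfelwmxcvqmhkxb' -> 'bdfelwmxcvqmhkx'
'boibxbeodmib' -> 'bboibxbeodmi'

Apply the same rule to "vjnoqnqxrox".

xvjnoqnqxro

The pattern: move the last character to the front.
Applying that to "vjnoqnqxrox" gives "xvjnoqnqxro".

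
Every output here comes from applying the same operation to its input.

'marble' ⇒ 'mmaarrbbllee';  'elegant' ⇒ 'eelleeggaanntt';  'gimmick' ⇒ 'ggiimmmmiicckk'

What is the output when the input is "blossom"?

What's happening: double every character.
On "blossom" that produces "bblloossssoomm".

bblloossssoomm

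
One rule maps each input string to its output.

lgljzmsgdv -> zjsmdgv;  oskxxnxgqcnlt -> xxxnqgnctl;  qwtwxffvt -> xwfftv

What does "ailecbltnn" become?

The rule is to delete the first 3 characters, then swap each adjacent pair of characters (1↔2, 3↔4, ...).
For "ailecbltnn", step one produces "ecbltnn"; step two turns that into "celbntn".

celbntn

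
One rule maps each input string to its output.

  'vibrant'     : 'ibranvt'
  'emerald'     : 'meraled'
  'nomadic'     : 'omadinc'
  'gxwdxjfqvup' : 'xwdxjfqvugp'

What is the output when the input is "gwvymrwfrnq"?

wvymrwfrngq

The rule is to swap the first and last characters, then move the first character to the end.
Working it through for "gwvymrwfrnq": intermediate "qwvymrwfrng", final "wvymrwfrngq".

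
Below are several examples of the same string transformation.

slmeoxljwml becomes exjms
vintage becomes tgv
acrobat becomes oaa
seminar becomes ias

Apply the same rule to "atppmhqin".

phia

The pattern: move the first 2 characters to the end (rotate left by 2), then keep every other character starting from the second (positions 2nd, 4th, 6th, ...).
On "atppmhqin": the first step gives "ppmhqinat", and the second then gives "phia".
(Check on "seminar": → "minarse" → "ias" ✓)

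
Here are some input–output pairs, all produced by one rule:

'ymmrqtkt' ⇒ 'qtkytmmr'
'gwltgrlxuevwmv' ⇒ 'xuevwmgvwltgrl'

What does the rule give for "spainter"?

ntesrpai

Each output is the input with this applied: swap the first and last characters, then swap the front and back halves of the string.
Starting from "spainter": after the first operation, "rpaintes"; after the second, "ntesrpai".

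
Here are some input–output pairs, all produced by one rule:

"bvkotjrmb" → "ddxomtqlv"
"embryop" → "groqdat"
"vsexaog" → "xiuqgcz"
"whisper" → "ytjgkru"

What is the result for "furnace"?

hgwetcp

The rule is to take characters alternately from the front and the back (1st, last, 2nd, 2nd-last, ...), then shift every letter 2 places forward in the alphabet (wrapping around).
On "furnace": the first step gives "feucran", and the second then gives "hgwetcp".
(Check on "whisper": → "wrheips" → "ytjgkru" ✓)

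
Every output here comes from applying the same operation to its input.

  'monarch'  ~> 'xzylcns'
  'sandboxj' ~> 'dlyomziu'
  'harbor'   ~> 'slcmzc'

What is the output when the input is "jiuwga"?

utfhrl

Looking at the pairs, the operation is to shift every letter 11 places forward in the alphabet (wrapping around).
"jiuwga" → "utfhrl".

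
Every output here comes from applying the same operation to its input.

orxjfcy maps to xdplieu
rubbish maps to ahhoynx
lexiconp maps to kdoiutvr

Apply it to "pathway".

In each case the input is transformed by: move the first character to the end, then shift every letter 6 places forward in the alphabet (wrapping around).
On "pathway" that produces "gzncgev".

gzncgev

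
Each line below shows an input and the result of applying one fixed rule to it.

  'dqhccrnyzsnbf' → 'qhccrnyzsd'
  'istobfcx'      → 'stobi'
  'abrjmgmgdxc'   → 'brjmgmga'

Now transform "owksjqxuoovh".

What's happening: delete the last 3 characters, then move the first character to the end.
"owksjqxuoovh" → "owksjqxuo" → "wksjqxuoo".

wksjqxuoo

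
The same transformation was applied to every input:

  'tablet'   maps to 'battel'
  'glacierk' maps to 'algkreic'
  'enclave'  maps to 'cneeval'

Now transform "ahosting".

ohagnits

The pattern: reverse the string, then move the last 3 characters to the front (rotate right by 3).
Working it through for "ahosting": intermediate "gnitsoha", final "ohagnits".
(Check on "enclave": → "evalcne" → "cneeval" ✓)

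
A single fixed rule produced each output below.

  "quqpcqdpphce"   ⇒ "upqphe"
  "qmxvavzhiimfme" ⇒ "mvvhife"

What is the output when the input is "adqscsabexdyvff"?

In each case the input is transformed by: keep every other character starting from the second (positions 2nd, 4th, 6th, ...).
"adqscsabexdyvff" → "dssbxyf".

dssbxyf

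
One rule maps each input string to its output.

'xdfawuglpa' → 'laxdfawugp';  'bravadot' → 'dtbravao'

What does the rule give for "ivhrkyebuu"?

buivhrkyeu

Looking at the pairs, the operation is to move the last 2 characters to the front (rotate right by 2), then swap the first and last characters.
On "ivhrkyebuu": the first step gives "uuivhrkyeb", and the second then gives "buivhrkyeu".
(Check on "bravadot": → "otbravad" → "dtbravao" ✓)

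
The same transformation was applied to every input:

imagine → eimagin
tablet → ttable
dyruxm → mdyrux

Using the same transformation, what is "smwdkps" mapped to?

Rule — move the last character to the front.
Applying that to "smwdkps" gives "ssmwdkp".

ssmwdkp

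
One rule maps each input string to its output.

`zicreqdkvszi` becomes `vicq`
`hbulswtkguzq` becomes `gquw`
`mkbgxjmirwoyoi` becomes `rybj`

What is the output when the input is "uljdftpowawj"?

What's happening: keep one character in every 3, starting at position 3 (positions 3rd, 6th, 9th, ...), then swap the front and back halves of the string.
Applying both steps to "uljdftpowawj": "jtwj", then "wjjt".

wjjt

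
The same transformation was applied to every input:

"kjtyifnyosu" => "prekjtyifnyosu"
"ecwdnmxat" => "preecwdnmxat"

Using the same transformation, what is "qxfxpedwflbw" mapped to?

What's happening: prepend "pre".
On "qxfxpedwflbw" that produces "preqxfxpedwflbw".

preqxfxpedwflbw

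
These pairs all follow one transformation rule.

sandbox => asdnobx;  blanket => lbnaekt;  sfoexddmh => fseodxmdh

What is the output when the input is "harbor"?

ahbrro

The transformation: swap each adjacent pair of characters (1↔2, 3↔4, ...).
Doing the same to "harbor": "ahbrro".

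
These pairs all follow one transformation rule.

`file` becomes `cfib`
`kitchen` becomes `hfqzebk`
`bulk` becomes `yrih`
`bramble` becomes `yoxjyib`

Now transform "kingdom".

The pattern: shift every letter 3 places backward in the alphabet (wrapping around).
For "kingdom" the result is "hfkdalj".

hfkdalj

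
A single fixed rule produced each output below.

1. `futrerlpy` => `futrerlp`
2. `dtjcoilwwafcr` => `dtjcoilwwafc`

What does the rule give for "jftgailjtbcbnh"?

jftgailjtbcbn

The rule is to delete the last character.
Applying that to "jftgailjtbcbnh" gives "jftgailjtbcbn".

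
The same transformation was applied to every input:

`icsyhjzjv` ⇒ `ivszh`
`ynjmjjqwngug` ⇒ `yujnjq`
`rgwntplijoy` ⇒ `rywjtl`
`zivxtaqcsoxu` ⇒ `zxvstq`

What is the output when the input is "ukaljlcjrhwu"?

uwarjc

In each case the input is transformed by: keep every other character starting from the first (positions 1st, 3rd, 5th, ...), then take characters alternately from the front and the back (1st, last, 2nd, 2nd-last, ...).
On "ukaljlcjrhwu": the first step gives "uajcrw", and the second then gives "uwarjc".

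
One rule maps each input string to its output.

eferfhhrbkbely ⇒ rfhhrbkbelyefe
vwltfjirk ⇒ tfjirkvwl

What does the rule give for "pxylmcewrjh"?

The transformation: move the first 3 characters to the end (rotate left by 3).
Doing the same to "pxylmcewrjh": "lmcewrjhpxy".

lmcewrjhpxy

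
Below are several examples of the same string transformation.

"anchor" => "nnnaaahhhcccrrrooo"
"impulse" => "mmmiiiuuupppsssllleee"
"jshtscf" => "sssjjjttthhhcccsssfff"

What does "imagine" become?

mmmiiigggaaannniiieee

Looking at the pairs, the operation is to swap each adjacent pair of characters (1↔2, 3↔4, ...), then repeat every character 3 times.
Working it through for "imagine": intermediate "miganie", final "mmmiiigggaaannniiieee".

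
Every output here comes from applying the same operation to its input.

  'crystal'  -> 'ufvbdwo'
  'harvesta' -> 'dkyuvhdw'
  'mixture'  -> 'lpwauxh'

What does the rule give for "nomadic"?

rqdplgf

The transformation: swap each adjacent pair of characters (1↔2, 3↔4, ...), then shift every letter 3 places forward in the alphabet (wrapping around).
Applying both steps to "nomadic": "onamidc", then "rqdplgf".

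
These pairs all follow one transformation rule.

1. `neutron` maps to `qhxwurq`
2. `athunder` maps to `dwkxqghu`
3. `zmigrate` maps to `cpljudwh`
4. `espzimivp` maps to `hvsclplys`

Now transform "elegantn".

hohjdqwq

Each output is the input with this applied: shift every letter 3 places forward in the alphabet (wrapping around).
Applying that to "elegantn" gives "hohjdqwq".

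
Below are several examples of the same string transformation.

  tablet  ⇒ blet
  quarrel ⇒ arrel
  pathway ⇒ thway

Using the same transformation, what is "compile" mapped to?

mpile

Each output is the input with this applied: delete the first 2 characters.
For "compile" the result is "mpile".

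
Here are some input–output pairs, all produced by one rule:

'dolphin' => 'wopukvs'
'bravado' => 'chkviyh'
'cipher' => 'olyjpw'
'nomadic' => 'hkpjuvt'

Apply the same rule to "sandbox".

What's happening: move the first 3 characters to the end (rotate left by 3), then shift every letter 7 places forward in the alphabet (wrapping around).
Starting from "sandbox": after the first operation, "dboxsan"; after the second, "kivezhu".

kivezhu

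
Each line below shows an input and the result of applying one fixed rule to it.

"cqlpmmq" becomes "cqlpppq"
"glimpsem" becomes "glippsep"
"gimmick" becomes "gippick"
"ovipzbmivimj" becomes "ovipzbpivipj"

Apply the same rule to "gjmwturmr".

gjpwturpr

The rule is to replace every "m" with "p".
On "gjmwturmr" that produces "gjpwturpr".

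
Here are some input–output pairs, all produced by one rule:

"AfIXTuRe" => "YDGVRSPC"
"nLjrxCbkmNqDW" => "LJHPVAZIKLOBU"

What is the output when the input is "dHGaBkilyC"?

Looking at the pairs, the operation is to shift every letter 2 places backward in the alphabet (wrapping around), then convert every letter to uppercase.
Applying both steps to "dHGaBkilyC": "bFEyZigjwA", then "BFEYZIGJWA".

BFEYZIGJWA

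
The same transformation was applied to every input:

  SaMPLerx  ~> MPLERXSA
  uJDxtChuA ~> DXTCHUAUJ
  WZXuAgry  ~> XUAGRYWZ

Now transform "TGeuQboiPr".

Looking at the pairs, the operation is to move the first 2 characters to the end (rotate left by 2), then convert every letter to uppercase.
For "TGeuQboiPr", step one produces "euQboiPrTG"; step two turns that into "EUQBOIPRTG".

EUQBOIPRTG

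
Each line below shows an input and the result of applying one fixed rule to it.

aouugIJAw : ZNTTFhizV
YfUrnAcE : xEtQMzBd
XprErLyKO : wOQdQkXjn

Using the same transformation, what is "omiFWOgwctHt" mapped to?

Rule — flip the case of every letter, then shift every letter 1 place backward in the alphabet (wrapping around).
"omiFWOgwctHt" → "NLHevnFVBSgS".
(Check on "YfUrnAcE": → "yFuRNaCe" → "xEtQMzBd" ✓)

NLHevnFVBSgS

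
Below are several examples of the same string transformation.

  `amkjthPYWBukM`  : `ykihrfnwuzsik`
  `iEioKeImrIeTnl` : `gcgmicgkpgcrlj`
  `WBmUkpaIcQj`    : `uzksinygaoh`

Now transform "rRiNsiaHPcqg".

In each case the input is transformed by: shift every letter 2 places backward in the alphabet (wrapping around), then convert every letter to lowercase.
For "rRiNsiaHPcqg", step one produces "pPgLqgyFNaoe"; step two turns that into "ppglqgyfnaoe".
(Check on "iEioKeImrIeTnl": → "gCgmIcGkpGcRlj" → "gcgmicgkpgcrlj" ✓)

ppglqgyfnaoe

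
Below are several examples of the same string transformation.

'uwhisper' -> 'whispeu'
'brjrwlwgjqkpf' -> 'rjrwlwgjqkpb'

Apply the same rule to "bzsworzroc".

Rule — swap the first and last characters, then delete the first character.
For "bzsworzroc", step one produces "czsworzrob"; step two turns that into "zsworzrob".

zsworzrob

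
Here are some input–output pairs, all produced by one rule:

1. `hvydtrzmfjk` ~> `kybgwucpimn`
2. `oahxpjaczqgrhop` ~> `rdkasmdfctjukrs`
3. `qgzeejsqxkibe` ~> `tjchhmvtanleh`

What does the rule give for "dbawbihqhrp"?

gedzelktkus

The transformation: shift every letter 3 places forward in the alphabet (wrapping around).
Applying that to "dbawbihqhrp" gives "gedzelktkus".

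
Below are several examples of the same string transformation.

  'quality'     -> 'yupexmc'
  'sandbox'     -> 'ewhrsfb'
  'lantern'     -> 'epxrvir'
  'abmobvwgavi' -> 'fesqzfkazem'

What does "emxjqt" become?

Rule — shift every letter 4 places forward in the alphabet (wrapping around), then swap each adjacent pair of characters (1↔2, 3↔4, ...).
"emxjqt" → "iqbnux" → "qinbxu".

qinbxu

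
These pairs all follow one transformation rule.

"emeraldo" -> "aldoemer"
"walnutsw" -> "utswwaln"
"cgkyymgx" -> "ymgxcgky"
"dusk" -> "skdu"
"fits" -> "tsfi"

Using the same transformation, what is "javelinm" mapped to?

The rule is to swap the front and back halves of the string.
On "javelinm" that produces "linmjave".

linmjave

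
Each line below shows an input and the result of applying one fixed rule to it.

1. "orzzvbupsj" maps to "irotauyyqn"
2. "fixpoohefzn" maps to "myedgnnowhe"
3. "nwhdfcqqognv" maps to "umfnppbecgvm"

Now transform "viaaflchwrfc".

beqvgbkezzhu

Looking at the pairs, the operation is to reverse the string, then shift every letter 1 place backward in the alphabet (wrapping around).
Applying both steps to "viaaflchwrfc": "cfrwhclfaaiv", then "beqvgbkezzhu".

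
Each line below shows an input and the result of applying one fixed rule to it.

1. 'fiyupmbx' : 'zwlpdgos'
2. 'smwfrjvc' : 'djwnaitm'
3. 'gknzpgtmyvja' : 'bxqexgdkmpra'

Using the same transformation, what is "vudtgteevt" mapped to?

Each output is the input with this applied: shift every letter 9 places backward in the alphabet (wrapping around), then swap each adjacent pair of characters (1↔2, 3↔4, ...).
Working it through for "vudtgteevt": intermediate "mlukxkvvmk", final "lmkukxvvkm".

lmkukxvvkm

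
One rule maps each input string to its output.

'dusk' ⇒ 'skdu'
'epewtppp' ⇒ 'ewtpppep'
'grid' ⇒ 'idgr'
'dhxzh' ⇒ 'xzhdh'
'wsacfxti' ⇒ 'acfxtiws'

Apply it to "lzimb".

The transformation: move the first 2 characters to the end (rotate left by 2).
Doing the same to "lzimb": "imblz".

imblz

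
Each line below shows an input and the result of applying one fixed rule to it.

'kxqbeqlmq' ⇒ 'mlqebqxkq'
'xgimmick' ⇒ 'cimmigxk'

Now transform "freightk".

thgierfk

The pattern: reverse the string, then move the first character to the end.
On "freightk": the first step gives "kthgierf", and the second then gives "thgierfk".
(Check on "kxqbeqlmq": → "qmlqebqxk" → "mlqebqxkq" ✓)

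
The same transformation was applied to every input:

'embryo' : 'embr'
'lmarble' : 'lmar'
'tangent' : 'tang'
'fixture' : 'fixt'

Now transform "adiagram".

adia

Looking at the pairs, the operation is to keep only the first 4 characters.
For "adiagram" the result is "adia".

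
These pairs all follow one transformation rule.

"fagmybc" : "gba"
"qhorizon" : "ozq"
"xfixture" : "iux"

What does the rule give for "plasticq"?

Rule — move the first 2 characters to the end (rotate left by 2), then keep one character in every 3, starting at position 1 (positions 1st, 4th, 7th, ...).
Applying both steps to "plasticq": "asticqpl", then "aip".

aip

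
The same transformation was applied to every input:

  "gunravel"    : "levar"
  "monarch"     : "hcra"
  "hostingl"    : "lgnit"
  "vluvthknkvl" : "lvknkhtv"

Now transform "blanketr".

rtekn

Looking at the pairs, the operation is to reverse the string, then delete the last 3 characters.
Starting from "blanketr": after the first operation, "rteknalb"; after the second, "rtekn".
(Check on "monarch": → "hcranom" → "hcra" ✓)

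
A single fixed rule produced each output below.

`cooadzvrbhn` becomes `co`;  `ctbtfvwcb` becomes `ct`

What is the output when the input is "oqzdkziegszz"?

oq

The pattern: keep only the first 2 characters.
For "oqzdkziegszz" the result is "oq".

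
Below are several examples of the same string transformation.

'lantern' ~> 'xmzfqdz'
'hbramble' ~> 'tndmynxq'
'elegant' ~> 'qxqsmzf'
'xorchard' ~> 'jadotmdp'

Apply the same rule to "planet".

The pattern: shift every letter 12 places forward in the alphabet (wrapping around).
On "planet" that produces "bxmzqf".

bxmzqf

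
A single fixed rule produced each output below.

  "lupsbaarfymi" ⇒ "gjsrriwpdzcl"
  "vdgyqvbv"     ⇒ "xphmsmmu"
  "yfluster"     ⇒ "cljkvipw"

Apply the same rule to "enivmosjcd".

What's happening: move the first 2 characters to the end (rotate left by 2), then shift every letter 9 places backward in the alphabet (wrapping around).
"enivmosjcd" → "ivmosjcden" → "zmdfjatuve".

zmdfjatuve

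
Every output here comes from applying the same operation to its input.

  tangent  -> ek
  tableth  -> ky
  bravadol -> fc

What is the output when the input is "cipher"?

Each output is the input with this applied: shift every letter 9 places backward in the alphabet (wrapping around), then keep only the last 2 characters.
Starting from "cipher": after the first operation, "tzgyvi"; after the second, "vi".

vi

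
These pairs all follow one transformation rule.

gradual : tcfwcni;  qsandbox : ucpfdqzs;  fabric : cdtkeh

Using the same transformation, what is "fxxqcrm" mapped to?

zzsetoh

The transformation: shift every letter 2 places forward in the alphabet (wrapping around), then move the first character to the end.
Applying both steps to "fxxqcrm": "hzzseto", then "zzsetoh".
(Check on "gradual": → "itcfwcn" → "tcfwcni" ✓)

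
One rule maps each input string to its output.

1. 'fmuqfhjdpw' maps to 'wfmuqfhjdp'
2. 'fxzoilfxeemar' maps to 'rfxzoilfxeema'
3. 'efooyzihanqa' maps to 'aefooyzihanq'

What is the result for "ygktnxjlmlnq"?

Each output is the input with this applied: move the last character to the front.
On "ygktnxjlmlnq" that produces "qygktnxjlmln".

qygktnxjlmln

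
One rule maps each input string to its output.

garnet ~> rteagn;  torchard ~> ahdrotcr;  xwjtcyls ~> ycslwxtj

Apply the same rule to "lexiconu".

Rule — swap each adjacent pair of characters (1↔2, 3↔4, ...), then swap the front and back halves of the string.
For "lexiconu", step one produces "elixocun"; step two turns that into "ocunelix".

ocunelix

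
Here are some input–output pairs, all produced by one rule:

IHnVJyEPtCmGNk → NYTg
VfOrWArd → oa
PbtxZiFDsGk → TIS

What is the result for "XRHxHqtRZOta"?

The rule is to flip the case of every letter, then keep one character in every 3, starting at position 3 (positions 3rd, 6th, 9th, ...).
On "XRHxHqtRZOta" that produces "hQzA".

hQzA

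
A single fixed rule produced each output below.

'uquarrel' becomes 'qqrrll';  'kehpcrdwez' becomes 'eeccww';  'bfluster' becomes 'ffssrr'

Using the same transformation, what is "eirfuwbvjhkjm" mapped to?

Each output is the input with this applied: keep one character in every 3, starting at position 2 (positions 2nd, 5th, 8th, ...), then double every character.
"eirfuwbvjhkjm" → "iiuuvvkk".
(Check on "bfluster": → "fsr" → "ffssrr" ✓)

iiuuvvkk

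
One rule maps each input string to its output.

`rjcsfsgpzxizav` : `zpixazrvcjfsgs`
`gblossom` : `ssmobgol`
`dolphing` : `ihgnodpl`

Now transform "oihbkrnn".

rknniobh

Looking at the pairs, the operation is to swap the front and back halves of the string, then swap each adjacent pair of characters (1↔2, 3↔4, ...).
Working it through for "oihbkrnn": intermediate "krnnoihb", final "rknniobh".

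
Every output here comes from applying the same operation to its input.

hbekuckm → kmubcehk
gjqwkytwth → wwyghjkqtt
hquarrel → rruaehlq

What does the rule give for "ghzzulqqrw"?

Looking at the pairs, the operation is to sort the characters into alphabetical order, then move the last 3 characters to the front (rotate right by 3).
Doing the same to "ghzzulqqrw": "wzzghlqqru".

wzzghlqqru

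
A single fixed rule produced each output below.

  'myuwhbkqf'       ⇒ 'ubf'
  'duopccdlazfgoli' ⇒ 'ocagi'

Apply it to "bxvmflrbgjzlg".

What's happening: keep one character in every 3, starting at position 3 (positions 3rd, 6th, 9th, ...).
On "bxvmflrbgjzlg" that produces "vlgl".

vlgl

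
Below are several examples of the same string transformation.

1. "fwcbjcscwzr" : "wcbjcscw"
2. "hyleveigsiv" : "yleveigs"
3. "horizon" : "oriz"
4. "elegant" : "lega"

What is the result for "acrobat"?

crob

Rule — move the first character to the end, then delete the last 3 characters.
On "acrobat": the first step gives "crobata", and the second then gives "crob".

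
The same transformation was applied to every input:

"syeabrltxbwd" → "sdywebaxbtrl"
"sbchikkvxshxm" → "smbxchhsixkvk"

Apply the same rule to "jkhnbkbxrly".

jyklhrnxbbk

The rule is to take characters alternately from the front and the back (1st, last, 2nd, 2nd-last, ...).
Applying that to "jkhnbkbxrly" gives "jyklhrnxbbk".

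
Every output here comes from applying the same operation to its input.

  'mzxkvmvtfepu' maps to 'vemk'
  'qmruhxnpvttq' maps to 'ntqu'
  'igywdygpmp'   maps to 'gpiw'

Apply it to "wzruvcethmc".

emwu

The pattern: keep one character in every 3, starting at position 1 (positions 1st, 4th, 7th, ...), then move the last 2 characters to the front (rotate right by 2).
On "wzruvcethmc": the first step gives "wuem", and the second then gives "emwu".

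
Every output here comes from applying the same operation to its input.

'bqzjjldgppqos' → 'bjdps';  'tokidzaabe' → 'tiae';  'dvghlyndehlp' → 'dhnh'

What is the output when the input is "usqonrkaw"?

uok

The rule is to keep one character in every 3, starting at position 1 (positions 1st, 4th, 7th, ...).
So "usqonrkaw" becomes "uok".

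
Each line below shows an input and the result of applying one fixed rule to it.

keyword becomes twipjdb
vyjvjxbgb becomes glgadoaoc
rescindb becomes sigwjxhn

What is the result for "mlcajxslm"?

The rule is to move the last 3 characters to the front (rotate right by 3), then shift every letter 5 places forward in the alphabet (wrapping around).
Starting from "mlcajxslm": after the first operation, "slmmlcajx"; after the second, "xqrrqhfoc".

xqrrqhfoc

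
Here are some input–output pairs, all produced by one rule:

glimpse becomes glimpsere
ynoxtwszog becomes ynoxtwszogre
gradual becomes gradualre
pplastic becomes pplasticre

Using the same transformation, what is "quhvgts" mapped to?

quhvgtsre

Looking at the pairs, the operation is to append "re".
"quhvgts" → "quhvgtsre".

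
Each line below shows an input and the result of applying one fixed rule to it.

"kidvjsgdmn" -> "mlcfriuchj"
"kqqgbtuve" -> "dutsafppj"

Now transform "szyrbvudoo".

The rule is to reverse the string, then shift every letter 1 place backward in the alphabet (wrapping around).
Starting from "szyrbvudoo": after the first operation, "ooduvbryzs"; after the second, "nnctuaqxyr".
(Check on "kqqgbtuve": → "evutbgqqk" → "dutsafppj" ✓)

nnctuaqxyr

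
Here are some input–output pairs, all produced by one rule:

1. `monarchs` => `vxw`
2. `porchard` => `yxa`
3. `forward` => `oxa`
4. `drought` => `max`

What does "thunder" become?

cqd

Rule — shift every letter 9 places forward in the alphabet (wrapping around), then keep only the first 3 characters.
So "thunder" becomes "cqd".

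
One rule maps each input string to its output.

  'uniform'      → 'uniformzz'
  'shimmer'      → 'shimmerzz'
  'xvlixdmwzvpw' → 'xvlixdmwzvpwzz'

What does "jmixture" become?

jmixturezz

In each case the input is transformed by: append "zz".
So "jmixture" becomes "jmixturezz".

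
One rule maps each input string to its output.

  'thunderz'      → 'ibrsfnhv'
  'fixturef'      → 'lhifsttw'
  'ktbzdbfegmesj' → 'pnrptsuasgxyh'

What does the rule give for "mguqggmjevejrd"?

Looking at the pairs, the operation is to move the first 2 characters to the end (rotate left by 2), then shift every letter 12 places backward in the alphabet (wrapping around).
Working it through for "mguqggmjevejrd": intermediate "uqggmjevejrdmg", final "ieuuaxsjsxfrau".

ieuuaxsjsxfrau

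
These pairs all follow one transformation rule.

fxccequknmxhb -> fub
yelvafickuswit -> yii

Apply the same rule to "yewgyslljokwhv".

ylh

Looking at the pairs, the operation is to keep one character in every 3, starting at position 1 (positions 1st, 4th, 7th, ...), then keep every other character starting from the first (positions 1st, 3rd, 5th, ...).
Working it through for "yewgyslljokwhv": intermediate "ygloh", final "ylh".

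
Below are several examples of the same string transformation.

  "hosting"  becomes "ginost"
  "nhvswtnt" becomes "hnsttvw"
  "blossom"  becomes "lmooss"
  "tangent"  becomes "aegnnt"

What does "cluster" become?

elrstu

The rule is to delete the first character, then sort the characters into alphabetical order.
Working it through for "cluster": intermediate "luster", final "elrstu".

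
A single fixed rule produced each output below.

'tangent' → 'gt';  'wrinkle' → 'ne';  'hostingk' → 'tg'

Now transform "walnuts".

Rule — move the first character to the end, then keep one character in every 3, starting at position 3 (positions 3rd, 6th, 9th, ...).
Applying both steps to "walnuts": "alnutsw", then "ns".
(Check on "tangent": → "angentt" → "gt" ✓)

ns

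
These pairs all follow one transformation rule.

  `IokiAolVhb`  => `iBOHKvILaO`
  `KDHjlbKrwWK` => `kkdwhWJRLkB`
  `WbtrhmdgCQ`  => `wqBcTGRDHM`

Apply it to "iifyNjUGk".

What's happening: take characters alternately from the front and the back (1st, last, 2nd, 2nd-last, ...), then flip the case of every letter.
Applying both steps to "iifyNjUGk": "ikiGfUyjN", then "IKIgFuYJn".

IKIgFuYJn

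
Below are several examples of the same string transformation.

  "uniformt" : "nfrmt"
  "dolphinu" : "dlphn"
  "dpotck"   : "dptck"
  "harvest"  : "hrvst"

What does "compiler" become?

What's happening: remove every vowel.
On "compiler" that produces "cmplr".

cmplr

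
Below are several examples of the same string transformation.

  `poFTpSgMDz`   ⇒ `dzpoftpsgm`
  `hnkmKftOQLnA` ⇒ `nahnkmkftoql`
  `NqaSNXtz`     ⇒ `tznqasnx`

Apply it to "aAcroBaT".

Looking at the pairs, the operation is to move the last 2 characters to the front (rotate right by 2), then convert every letter to lowercase.
For "aAcroBaT", step one produces "aTaAcroB"; step two turns that into "ataacrob".
(Check on "poFTpSgMDz": → "DzpoFTpSgM" → "dzpoftpsgm" ✓)

ataacrob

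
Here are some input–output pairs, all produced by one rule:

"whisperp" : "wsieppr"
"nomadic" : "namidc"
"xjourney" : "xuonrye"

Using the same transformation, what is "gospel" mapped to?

In each case the input is transformed by: swap each adjacent pair of characters (1↔2, 3↔4, ...), then delete the first character.
Starting from "gospel": after the first operation, "ogpsle"; after the second, "gpsle".

gpsle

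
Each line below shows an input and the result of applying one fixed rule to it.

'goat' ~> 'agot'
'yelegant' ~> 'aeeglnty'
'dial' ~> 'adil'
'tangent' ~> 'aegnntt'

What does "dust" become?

In each case the input is transformed by: sort the characters into alphabetical order.
For "dust" the result is "dstu".

dstu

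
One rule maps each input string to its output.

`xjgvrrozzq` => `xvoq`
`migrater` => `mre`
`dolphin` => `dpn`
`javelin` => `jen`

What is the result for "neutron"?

Each output is the input with this applied: keep one character in every 3, starting at position 1 (positions 1st, 4th, 7th, ...).
Doing the same to "neutron": "ntn".

ntn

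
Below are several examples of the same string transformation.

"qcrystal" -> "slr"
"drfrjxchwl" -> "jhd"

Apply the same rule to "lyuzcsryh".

cyy

Rule — move the first 3 characters to the end (rotate left by 3), then keep one character in every 3, starting at position 2 (positions 2nd, 5th, 8th, ...).
"lyuzcsryh" → "zcsryhlyu" → "cyy".
(Check on "qcrystal": → "ystalqcr" → "slr" ✓)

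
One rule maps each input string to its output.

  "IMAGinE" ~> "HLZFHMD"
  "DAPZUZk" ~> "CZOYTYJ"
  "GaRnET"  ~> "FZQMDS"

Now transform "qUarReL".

The transformation: shift every letter 1 place backward in the alphabet (wrapping around), then convert every letter to uppercase.
For "qUarReL", step one produces "pTzqQdK"; step two turns that into "PTZQQDK".
(Check on "GaRnET": → "FzQmDS" → "FZQMDS" ✓)

PTZQQDK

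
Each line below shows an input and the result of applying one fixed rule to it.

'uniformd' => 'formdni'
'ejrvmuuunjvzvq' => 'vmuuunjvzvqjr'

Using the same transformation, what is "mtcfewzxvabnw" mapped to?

fewzxvabnwtc

The pattern: delete the first character, then move the first 2 characters to the end (rotate left by 2).
Applying both steps to "mtcfewzxvabnw": "tcfewzxvabnw", then "fewzxvabnwtc".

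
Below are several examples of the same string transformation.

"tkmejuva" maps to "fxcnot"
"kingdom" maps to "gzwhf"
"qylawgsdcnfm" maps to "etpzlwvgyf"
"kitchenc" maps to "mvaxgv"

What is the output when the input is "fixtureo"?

qmnkxh

The transformation: shift every letter 7 places backward in the alphabet (wrapping around), then delete the first 2 characters.
For "fixtureo", step one produces "ybqmnkxh"; step two turns that into "qmnkxh".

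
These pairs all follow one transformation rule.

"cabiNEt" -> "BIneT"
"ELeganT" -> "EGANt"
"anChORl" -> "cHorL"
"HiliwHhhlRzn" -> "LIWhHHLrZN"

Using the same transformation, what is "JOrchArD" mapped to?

RCHaRd

The transformation: flip the case of every letter, then delete the first 2 characters.
Applying both steps to "JOrchArD": "joRCHaRd", then "RCHaRd".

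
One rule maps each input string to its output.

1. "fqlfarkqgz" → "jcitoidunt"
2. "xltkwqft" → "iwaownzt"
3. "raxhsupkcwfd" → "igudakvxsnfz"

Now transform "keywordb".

genhbzru

The rule is to shift every letter 3 places forward in the alphabet (wrapping around), then move the last 2 characters to the front (rotate right by 2).
Applying both steps to "keywordb": "nhbzruge", then "genhbzru".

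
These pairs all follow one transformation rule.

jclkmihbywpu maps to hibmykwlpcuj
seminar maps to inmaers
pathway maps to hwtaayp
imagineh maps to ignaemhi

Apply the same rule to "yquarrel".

rarueqly

Rule — take characters alternately from the front and the back (1st, last, 2nd, 2nd-last, ...), then reverse the string.
Starting from "yquarrel": after the first operation, "ylqeurar"; after the second, "rarueqly".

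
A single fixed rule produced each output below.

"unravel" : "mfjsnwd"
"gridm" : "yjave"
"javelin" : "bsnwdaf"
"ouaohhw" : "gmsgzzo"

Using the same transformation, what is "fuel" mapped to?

xmwd

The rule is to shift every letter 8 places backward in the alphabet (wrapping around).
Applying that to "fuel" gives "xmwd".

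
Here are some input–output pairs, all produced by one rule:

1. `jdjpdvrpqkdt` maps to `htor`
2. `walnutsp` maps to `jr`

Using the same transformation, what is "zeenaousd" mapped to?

cmb

The transformation: shift every letter 2 places backward in the alphabet (wrapping around), then keep one character in every 3, starting at position 3 (positions 3rd, 6th, 9th, ...).
For "zeenaousd" the result is "cmb".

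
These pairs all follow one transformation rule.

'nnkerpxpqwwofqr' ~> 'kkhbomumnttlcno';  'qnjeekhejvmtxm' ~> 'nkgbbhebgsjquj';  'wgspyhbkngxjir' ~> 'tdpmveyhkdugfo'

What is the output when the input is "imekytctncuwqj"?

fjbhvqzqkzrtng

The transformation: shift every letter 3 places backward in the alphabet (wrapping around).
On "imekytctncuwqj" that produces "fjbhvqzqkzrtng".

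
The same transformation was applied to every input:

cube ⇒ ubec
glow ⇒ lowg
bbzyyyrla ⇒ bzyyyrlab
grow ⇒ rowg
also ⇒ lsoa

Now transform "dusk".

Rule — move the first character to the end.
Doing the same to "dusk": "uskd".

uskd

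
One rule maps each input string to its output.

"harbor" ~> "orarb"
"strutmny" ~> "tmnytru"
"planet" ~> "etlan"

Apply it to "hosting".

In each case the input is transformed by: delete the first character, then move the first 3 characters to the end (rotate left by 3).
So "hosting" becomes "ingost".

ingost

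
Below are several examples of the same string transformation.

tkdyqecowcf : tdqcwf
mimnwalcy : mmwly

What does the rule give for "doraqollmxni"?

drqlmn

Each output is the input with this applied: keep every other character starting from the first (positions 1st, 3rd, 5th, ...).
For "doraqollmxni" the result is "drqlmn".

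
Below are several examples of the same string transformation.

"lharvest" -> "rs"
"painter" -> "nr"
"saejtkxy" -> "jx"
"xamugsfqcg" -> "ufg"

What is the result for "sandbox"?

What's happening: keep one character in every 3, starting at position 1 (positions 1st, 4th, 7th, ...), then delete the first character.
So "sandbox" becomes "dx".

dx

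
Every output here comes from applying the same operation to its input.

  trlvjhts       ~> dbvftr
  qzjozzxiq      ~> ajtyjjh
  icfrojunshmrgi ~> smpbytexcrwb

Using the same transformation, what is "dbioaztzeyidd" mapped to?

nlsykjdjois

The rule is to shift every letter 10 places forward in the alphabet (wrapping around), then delete the last 2 characters.
Working it through for "dbioaztzeyidd": intermediate "nlsykjdjoisnn", final "nlsykjdjois".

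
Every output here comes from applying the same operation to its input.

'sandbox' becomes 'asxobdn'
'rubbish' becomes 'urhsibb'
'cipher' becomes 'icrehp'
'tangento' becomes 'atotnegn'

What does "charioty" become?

hcytoira

Rule — reverse the string, then move the last 2 characters to the front (rotate right by 2).
Starting from "charioty": after the first operation, "ytoirahc"; after the second, "hcytoira".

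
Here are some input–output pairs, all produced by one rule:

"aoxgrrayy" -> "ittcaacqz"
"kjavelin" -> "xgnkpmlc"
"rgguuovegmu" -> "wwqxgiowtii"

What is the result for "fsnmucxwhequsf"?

In each case the input is transformed by: move the first 3 characters to the end (rotate left by 3), then shift every letter 2 places forward in the alphabet (wrapping around).
Applying that to "fsnmucxwhequsf" gives "owezyjgswuhhup".

owezyjgswuhhup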